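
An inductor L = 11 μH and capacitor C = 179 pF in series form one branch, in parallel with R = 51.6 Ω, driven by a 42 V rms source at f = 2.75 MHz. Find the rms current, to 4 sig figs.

872.8 mA

ω = 2πf = 1.728e+07 rad/s
X_L = ωL = 190.1 Ω
X_C = 1/(ωC) = 323.3 Ω
Branch 1: Z₁ = R = 51.60 Ω
Branch 2 (series LC): Z₂ = j(X_L − X_C) = −j133.3 Ω
Parallel: Z = Z₁Z₂/(Z₁+Z₂), |Z| = 48.12 Ω, ∠Z = -21.17°
I = V/|Z| = 42/48.12 = 872.8 mA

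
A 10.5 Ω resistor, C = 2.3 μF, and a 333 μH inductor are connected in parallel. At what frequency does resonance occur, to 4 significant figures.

5.751 kHz

ω₀ = 1/√(LC) = 1/√(0.000333 × 2.3e-06) = 36130 rad/s
f₀ = ω₀/(2π) = 5.751 kHz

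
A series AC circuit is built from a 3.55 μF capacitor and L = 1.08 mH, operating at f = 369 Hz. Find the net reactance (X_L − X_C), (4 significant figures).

ω = 2πf = 2318 rad/s
X_L = ωL = 2.504 Ω
X_C = 1/(ωC) = 121.5 Ω
X = 2.504 − 121.5 = -119.0 Ω

-119.0 Ω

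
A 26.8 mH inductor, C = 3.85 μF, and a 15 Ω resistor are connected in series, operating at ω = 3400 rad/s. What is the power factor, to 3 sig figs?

X_L = ωL = 91.1 Ω
X_C = 1/(ωC) = 76.4 Ω
Net reactance X = X_L − X_C = 14.7 Ω
Z = 15.0 + j14.7 Ω
|Z| = √(15.0² + 14.7²) = 21.0 Ω
∠Z = arctan(14.7/15.0) = 44.5°
cos φ = cos(44.5°) = 0.714

0.714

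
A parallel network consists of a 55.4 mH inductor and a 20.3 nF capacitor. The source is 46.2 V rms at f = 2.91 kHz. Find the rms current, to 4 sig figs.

ω = 2πf = 18280 rad/s
X_L = ωL = 1013 Ω
X_C = 1/(ωC) = 2694 Ω
Parallel: admittances add. Y = 1/(jωL) + jωC
Y = (0 − j0.0006161) S
|Y| = 0.0006161 S → |Z| = 1/|Y| = 1623 Ω, ∠Z = −∠Y = 90.00°
I = V/|Z| = 46.2/1623 = 28.46 mA

28.46 mA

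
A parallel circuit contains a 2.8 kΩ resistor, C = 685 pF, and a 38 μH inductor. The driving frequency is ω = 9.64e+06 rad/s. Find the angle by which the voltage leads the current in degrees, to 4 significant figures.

-84.73°

X_L = ωL = 366.3 Ω
X_C = 1/(ωC) = 151.4 Ω
Parallel: admittances add. Y = 1/R + 1/(jωL) + jωC
Y = (0.0003571 + j0.003874) S
|Y| = 0.003890 S → |Z| = 1/|Y| = 257.1 Ω, ∠Z = −∠Y = -84.73°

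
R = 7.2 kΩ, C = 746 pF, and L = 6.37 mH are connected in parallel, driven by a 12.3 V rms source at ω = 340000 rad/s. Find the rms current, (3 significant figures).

X_L = ωL = 2170 Ω
X_C = 1/(ωC) = 3940 Ω
Parallel: admittances add. Y = 1/R + 1/(jωL) + jωC
Y = (0.000139 − j0.000208) S
|Y| = 0.000250 S → |Z| = 1/|Y| = 4000 Ω, ∠Z = −∠Y = 56.3°
I = V/|Z| = 12.3/4000 = 3.08 mA

3.08 mA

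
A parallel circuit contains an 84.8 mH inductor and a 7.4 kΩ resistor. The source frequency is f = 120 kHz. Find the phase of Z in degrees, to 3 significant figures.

ω = 2πf = 754000 rad/s
X_L = ωL = 63900 Ω
Parallel: admittances add. Y = 1/R + 1/(jωL)
Y = (0.000135 − j1.56e-05) S
|Y| = 0.000136 S → |Z| = 1/|Y| = 7350 Ω, ∠Z = −∠Y = 6.60°

6.60°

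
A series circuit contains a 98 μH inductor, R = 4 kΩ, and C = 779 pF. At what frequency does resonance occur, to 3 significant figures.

ω₀ = 1/√(LC) = 1/√(9.8e-05 × 7.79e-10) = 3.619e+06 rad/s
f₀ = ω₀/(2π) = 576 kHz

576 kHz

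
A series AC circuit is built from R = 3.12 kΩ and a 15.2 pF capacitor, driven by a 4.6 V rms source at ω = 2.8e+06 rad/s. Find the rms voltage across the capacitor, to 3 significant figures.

4.56 V

X_C = 1/(ωC) = 23500 Ω
Z = 3120 − j23500 Ω
|Z| = √(3120² + 23500²) = 23700 Ω
I = V/|Z| = 194 μA
V_C = I·|Z_C| = 0.000194 × 23500 = 4.56 V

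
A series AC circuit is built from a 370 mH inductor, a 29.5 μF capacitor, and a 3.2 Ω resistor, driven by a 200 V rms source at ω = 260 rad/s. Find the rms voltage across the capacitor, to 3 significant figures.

760 V

X_L = ωL = 96.2 Ω
X_C = 1/(ωC) = 130 Ω
Net reactance X = X_L − X_C = -34.2 Ω
Z = 3.20 − j34.2 Ω
|Z| = √(3.20² + 34.2²) = 34.3 Ω
I = V/|Z| = 5.83 A
V_C = I·|Z_C| = 5.83 × 130 = 760 V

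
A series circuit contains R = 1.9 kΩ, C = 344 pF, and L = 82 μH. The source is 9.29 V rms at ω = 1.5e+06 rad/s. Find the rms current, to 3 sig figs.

X_L = ωL = 123 Ω
X_C = 1/(ωC) = 1940 Ω
Net reactance X = X_L − X_C = -1810 Ω
Z = 1900 − j1810 Ω
|Z| = √(1900² + 1810²) = 2630 Ω
I = V/|Z| = 9.29/2630 = 3.54 mA

3.54 mA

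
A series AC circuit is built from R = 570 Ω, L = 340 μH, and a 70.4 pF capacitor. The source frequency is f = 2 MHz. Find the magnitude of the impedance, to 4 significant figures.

ω = 2πf = 1.257e+07 rad/s
X_L = ωL = 4273 Ω
X_C = 1/(ωC) = 1130 Ω
Net reactance X = X_L − X_C = 3142 Ω
Z = 570.0 + j3142 Ω
|Z| = √(570.0² + 3142²) = 3193 Ω

3193 Ω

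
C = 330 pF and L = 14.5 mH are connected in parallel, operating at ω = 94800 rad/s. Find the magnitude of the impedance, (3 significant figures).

X_L = ωL = 1370 Ω
X_C = 1/(ωC) = 32000 Ω
Parallel: admittances add. Y = 1/(jωL) + jωC
Y = (0 − j0.000696) S
|Y| = 0.000696 S → |Z| = 1/|Y| = 1440 Ω, ∠Z = −∠Y = 90.0°

1440 Ω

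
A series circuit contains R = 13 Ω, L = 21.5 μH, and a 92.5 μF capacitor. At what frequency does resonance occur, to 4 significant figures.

3.569 kHz

ω₀ = 1/√(LC) = 1/√(2.15e-05 × 9.25e-05) = 22420 rad/s
f₀ = ω₀/(2π) = 3.569 kHz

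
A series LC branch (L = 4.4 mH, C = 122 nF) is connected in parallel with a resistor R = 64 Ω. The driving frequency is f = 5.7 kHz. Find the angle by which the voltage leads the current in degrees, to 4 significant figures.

ω = 2πf = 35810 rad/s
X_L = ωL = 157.6 Ω
X_C = 1/(ωC) = 228.9 Ω
Branch 1: Z₁ = R = 64.00 Ω
Branch 2 (series LC): Z₂ = j(X_L − X_C) = −j71.29 Ω
Parallel: Z = Z₁Z₂/(Z₁+Z₂), |Z| = 47.62 Ω, ∠Z = -41.92°

-41.92°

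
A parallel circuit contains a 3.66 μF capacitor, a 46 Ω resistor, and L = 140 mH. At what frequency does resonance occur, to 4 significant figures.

ω₀ = 1/√(LC) = 1/√(0.14 × 3.66e-06) = 1397 rad/s
f₀ = ω₀/(2π) = 222.3 Hz

222.3 Hz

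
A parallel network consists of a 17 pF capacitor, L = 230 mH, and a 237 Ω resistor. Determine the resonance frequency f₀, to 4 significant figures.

ω₀ = 1/√(LC) = 1/√(0.23 × 1.7e-11) = 505700 rad/s
f₀ = ω₀/(2π) = 80.49 kHz

80.49 kHz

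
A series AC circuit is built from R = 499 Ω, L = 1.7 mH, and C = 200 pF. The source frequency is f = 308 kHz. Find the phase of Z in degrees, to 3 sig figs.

ω = 2πf = 1.935e+06 rad/s
X_L = ωL = 3290 Ω
X_C = 1/(ωC) = 2580 Ω
Net reactance X = X_L − X_C = 706 Ω
Z = 499 + j706 Ω
|Z| = √(499² + 706²) = 865 Ω
∠Z = arctan(706/499) = 54.8°

54.8°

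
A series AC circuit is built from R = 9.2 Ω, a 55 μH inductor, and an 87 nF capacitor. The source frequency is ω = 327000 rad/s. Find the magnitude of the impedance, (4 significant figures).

19.48 Ω

X_L = ωL = 17.98 Ω
X_C = 1/(ωC) = 35.15 Ω
Net reactance X = X_L − X_C = -17.17 Ω
Z = 9.200 − j17.17 Ω
|Z| = √(9.200² + 17.17²) = 19.48 Ω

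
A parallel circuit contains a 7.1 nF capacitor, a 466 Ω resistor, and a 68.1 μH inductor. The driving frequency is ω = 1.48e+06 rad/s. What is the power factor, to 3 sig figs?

X_L = ωL = 101 Ω
X_C = 1/(ωC) = 95.2 Ω
Parallel: admittances add. Y = 1/R + 1/(jωL) + jωC
Y = (0.00215 + j0.000586) S
|Y| = 0.00222 S → |Z| = 1/|Y| = 450 Ω, ∠Z = −∠Y = -15.3°
cos φ = cos(-15.3°) = 0.965

0.965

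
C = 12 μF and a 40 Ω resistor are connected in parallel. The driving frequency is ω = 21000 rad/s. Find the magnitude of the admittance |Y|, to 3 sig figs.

253 mS

X_C = 1/(ωC) = 3.97 Ω
Parallel: admittances add. Y = 1/R + jωC
Y = (0.0250 + j0.252) S
|Y| = 0.253 S → |Z| = 1/|Y| = 3.95 Ω, ∠Z = −∠Y = -84.3°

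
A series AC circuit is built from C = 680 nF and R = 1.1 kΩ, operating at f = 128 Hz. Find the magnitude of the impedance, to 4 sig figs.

2134 Ω

ω = 2πf = 804.2 rad/s
X_C = 1/(ωC) = 1829 Ω
Z = 1100 − j1829 Ω
|Z| = √(1100² + 1829²) = 2134 Ω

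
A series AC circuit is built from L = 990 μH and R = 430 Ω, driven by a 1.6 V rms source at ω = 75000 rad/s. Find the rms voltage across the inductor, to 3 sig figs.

0.272 V

X_L = ωL = 74.2 Ω
Z = 430 + j74.2 Ω
|Z| = √(430² + 74.2²) = 436 Ω
I = V/|Z| = 3.67 mA
V_L = I·|Z_L| = 0.00367 × 74.2 = 0.272 V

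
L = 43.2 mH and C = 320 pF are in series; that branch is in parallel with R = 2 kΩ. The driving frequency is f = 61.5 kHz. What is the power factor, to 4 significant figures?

0.9740

ω = 2πf = 386400 rad/s
X_L = ωL = 16690 Ω
X_C = 1/(ωC) = 8087 Ω
Branch 1: Z₁ = R = 2000 Ω
Branch 2 (series LC): Z₂ = j(X_L − X_C) = j8606 Ω
Parallel: Z = Z₁Z₂/(Z₁+Z₂), |Z| = 1948 Ω, ∠Z = 13.08°
cos φ = cos(13.08°) = 0.9740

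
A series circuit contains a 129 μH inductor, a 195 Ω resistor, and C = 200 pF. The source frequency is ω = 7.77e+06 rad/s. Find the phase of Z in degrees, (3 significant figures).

X_L = ωL = 1000 Ω
X_C = 1/(ωC) = 644 Ω
Net reactance X = X_L − X_C = 359 Ω
Z = 195 + j359 Ω
|Z| = √(195² + 359²) = 408 Ω
∠Z = arctan(359/195) = 61.5°

61.5°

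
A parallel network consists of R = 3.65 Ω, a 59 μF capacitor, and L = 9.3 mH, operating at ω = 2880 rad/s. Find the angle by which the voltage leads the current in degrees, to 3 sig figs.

-25.8°

X_L = ωL = 26.8 Ω
X_C = 1/(ωC) = 5.89 Ω
Parallel: admittances add. Y = 1/R + 1/(jωL) + jωC
Y = (0.274 + j0.133) S
|Y| = 0.304 S → |Z| = 1/|Y| = 3.29 Ω, ∠Z = −∠Y = -25.8°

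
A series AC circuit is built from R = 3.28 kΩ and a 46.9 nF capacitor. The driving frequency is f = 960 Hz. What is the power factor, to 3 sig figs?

ω = 2πf = 6032 rad/s
X_C = 1/(ωC) = 3530 Ω
Z = 3280 − j3530 Ω
|Z| = √(3280² + 3530²) = 4820 Ω
∠Z = arctan(-3530/3280) = -47.1°
cos φ = cos(-47.1°) = 0.680

0.680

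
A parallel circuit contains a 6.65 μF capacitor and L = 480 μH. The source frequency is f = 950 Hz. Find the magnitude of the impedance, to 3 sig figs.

3.23 Ω

ω = 2πf = 5969 rad/s
X_L = ωL = 2.87 Ω
X_C = 1/(ωC) = 25.2 Ω
Parallel: admittances add. Y = 1/(jωL) + jωC
Y = (0 − j0.309) S
|Y| = 0.309 S → |Z| = 1/|Y| = 3.23 Ω, ∠Z = −∠Y = 90.0°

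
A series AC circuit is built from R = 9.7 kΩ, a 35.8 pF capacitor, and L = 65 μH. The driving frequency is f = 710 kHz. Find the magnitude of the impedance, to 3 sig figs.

ω = 2πf = 4.461e+06 rad/s
X_L = ωL = 290 Ω
X_C = 1/(ωC) = 6260 Ω
Net reactance X = X_L − X_C = -5970 Ω
Z = 9700 − j5970 Ω
|Z| = √(9700² + 5970²) = 11400 Ω

11400 Ω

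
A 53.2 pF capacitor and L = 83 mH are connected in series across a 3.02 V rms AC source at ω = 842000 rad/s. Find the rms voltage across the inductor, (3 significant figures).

4.44 V

X_L = ωL = 69900 Ω
X_C = 1/(ωC) = 22300 Ω
Net reactance X = X_L − X_C = 47600 Ω
Z = j47600 Ω
|Z| = √(0² + 47600²) = 47600 Ω
I = V/|Z| = 63.5 μA
V_L = I·|Z_L| = 6.35e-05 × 69900 = 4.44 V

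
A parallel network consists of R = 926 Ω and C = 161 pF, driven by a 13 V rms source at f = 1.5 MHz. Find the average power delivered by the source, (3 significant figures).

ω = 2πf = 9.425e+06 rad/s
X_C = 1/(ωC) = 659 Ω
Parallel: admittances add. Y = 1/R + jωC
Y = (0.00108 + j0.00152) S
|Y| = 0.00186 S → |Z| = 1/|Y| = 537 Ω, ∠Z = −∠Y = -54.6°
I = V/|Z| = 24.2 mA
P = VI cos φ = 13 × 0.0242 × cos(-54.6°) = 183 mW

183 mW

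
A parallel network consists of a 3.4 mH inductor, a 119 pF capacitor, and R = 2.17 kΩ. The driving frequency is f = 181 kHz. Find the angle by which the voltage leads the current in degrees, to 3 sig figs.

ω = 2πf = 1.137e+06 rad/s
X_L = ωL = 3870 Ω
X_C = 1/(ωC) = 7390 Ω
Parallel: admittances add. Y = 1/R + 1/(jωL) + jωC
Y = (0.000461 − j0.000123) S
|Y| = 0.000477 S → |Z| = 1/|Y| = 2100 Ω, ∠Z = −∠Y = 15.0°

15.0°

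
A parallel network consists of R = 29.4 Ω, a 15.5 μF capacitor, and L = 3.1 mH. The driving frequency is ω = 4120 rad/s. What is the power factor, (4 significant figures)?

X_L = ωL = 12.77 Ω
X_C = 1/(ωC) = 15.66 Ω
Parallel: admittances add. Y = 1/R + 1/(jωL) + jωC
Y = (0.03401 − j0.01444) S
|Y| = 0.03695 S → |Z| = 1/|Y| = 27.06 Ω, ∠Z = −∠Y = 23.00°
cos φ = cos(23.00°) = 0.9205

0.9205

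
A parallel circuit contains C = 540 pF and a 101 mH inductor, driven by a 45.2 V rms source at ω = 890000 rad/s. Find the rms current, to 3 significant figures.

X_L = ωL = 89900 Ω
X_C = 1/(ωC) = 2080 Ω
Parallel: admittances add. Y = 1/(jωL) + jωC
Y = (0 + j0.000469) S
|Y| = 0.000469 S → |Z| = 1/|Y| = 2130 Ω, ∠Z = −∠Y = -90.0°
I = V/|Z| = 45.2/2130 = 21.2 mA

21.2 mA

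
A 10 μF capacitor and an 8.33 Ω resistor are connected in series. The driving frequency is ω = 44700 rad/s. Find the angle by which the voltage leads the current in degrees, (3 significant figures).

X_C = 1/(ωC) = 2.24 Ω
Z = 8.33 − j2.24 Ω
|Z| = √(8.33² + 2.24²) = 8.63 Ω
∠Z = arctan(-2.24/8.33) = -15.0°

-15.0°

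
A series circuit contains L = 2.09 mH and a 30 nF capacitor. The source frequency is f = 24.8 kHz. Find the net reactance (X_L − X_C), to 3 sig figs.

ω = 2πf = 155800 rad/s
X_L = ωL = 326 Ω
X_C = 1/(ωC) = 214 Ω
X = 326 − 214 = 112 Ω

112 Ω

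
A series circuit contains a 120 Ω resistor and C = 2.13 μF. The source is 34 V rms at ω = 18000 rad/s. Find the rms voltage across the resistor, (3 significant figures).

X_C = 1/(ωC) = 26.1 Ω
Z = 120 − j26.1 Ω
|Z| = √(120² + 26.1²) = 123 Ω
I = V/|Z| = 277 mA
V_R = I·|Z_R| = 0.277 × 120 = 33.2 V

33.2 V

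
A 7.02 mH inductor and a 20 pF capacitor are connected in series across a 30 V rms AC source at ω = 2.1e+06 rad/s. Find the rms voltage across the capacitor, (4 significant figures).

78.77 V

X_L = ωL = 14740 Ω
X_C = 1/(ωC) = 23810 Ω
Net reactance X = X_L − X_C = -9068 Ω
Z = − j9068 Ω
|Z| = √(0² + 9068²) = 9068 Ω
I = V/|Z| = 3.309 mA
V_C = I·|Z_C| = 0.003309 × 23810 = 78.77 V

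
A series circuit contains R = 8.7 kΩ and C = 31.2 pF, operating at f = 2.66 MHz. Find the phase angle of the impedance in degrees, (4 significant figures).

-12.43°

ω = 2πf = 1.671e+07 rad/s
X_C = 1/(ωC) = 1918 Ω
Z = 8700 − j1918 Ω
|Z| = √(8700² + 1918²) = 8909 Ω
∠Z = arctan(-1918/8700) = -12.43°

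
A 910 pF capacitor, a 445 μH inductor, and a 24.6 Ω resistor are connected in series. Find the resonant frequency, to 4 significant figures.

ω₀ = 1/√(LC) = 1/√(0.000445 × 9.1e-10) = 1.571e+06 rad/s
f₀ = ω₀/(2π) = 250.1 kHz

250.1 kHz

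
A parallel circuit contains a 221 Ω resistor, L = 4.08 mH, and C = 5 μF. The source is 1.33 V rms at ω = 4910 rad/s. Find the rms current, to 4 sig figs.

X_L = ωL = 20.03 Ω
X_C = 1/(ωC) = 40.73 Ω
Parallel: admittances add. Y = 1/R + 1/(jωL) + jωC
Y = (0.004525 − j0.02537) S
|Y| = 0.02577 S → |Z| = 1/|Y| = 38.81 Ω, ∠Z = −∠Y = 79.89°
I = V/|Z| = 1.33/38.81 = 34.27 mA

34.27 mA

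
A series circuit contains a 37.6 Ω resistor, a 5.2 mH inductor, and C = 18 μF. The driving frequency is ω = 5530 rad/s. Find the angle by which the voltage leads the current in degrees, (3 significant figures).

26.5°

X_L = ωL = 28.8 Ω
X_C = 1/(ωC) = 10.0 Ω
Net reactance X = X_L − X_C = 18.7 Ω
Z = 37.6 + j18.7 Ω
|Z| = √(37.6² + 18.7²) = 42.0 Ω
∠Z = arctan(18.7/37.6) = 26.5°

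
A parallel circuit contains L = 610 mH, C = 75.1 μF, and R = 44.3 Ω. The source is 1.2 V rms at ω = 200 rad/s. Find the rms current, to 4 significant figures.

28.30 mA

X_L = ωL = 122.0 Ω
X_C = 1/(ωC) = 66.58 Ω
Parallel: admittances add. Y = 1/R + 1/(jωL) + jωC
Y = (0.02257 + j0.006823) S
|Y| = 0.02358 S → |Z| = 1/|Y| = 42.41 Ω, ∠Z = −∠Y = -16.82°
I = V/|Z| = 1.2/42.41 = 28.30 mA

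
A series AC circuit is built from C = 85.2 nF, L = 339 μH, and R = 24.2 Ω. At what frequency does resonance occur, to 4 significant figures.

ω₀ = 1/√(LC) = 1/√(0.000339 × 8.52e-08) = 186100 rad/s
f₀ = ω₀/(2π) = 29.61 kHz

29.61 kHz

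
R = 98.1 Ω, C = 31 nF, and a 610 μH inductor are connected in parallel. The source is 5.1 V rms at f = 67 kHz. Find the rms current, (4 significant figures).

ω = 2πf = 421000 rad/s
X_L = ωL = 256.8 Ω
X_C = 1/(ωC) = 76.63 Ω
Parallel: admittances add. Y = 1/R + 1/(jωL) + jωC
Y = (0.01019 + j0.009156) S
|Y| = 0.01370 S → |Z| = 1/|Y| = 72.98 Ω, ∠Z = −∠Y = -41.93°
I = V/|Z| = 5.1/72.98 = 69.88 mA

69.88 mA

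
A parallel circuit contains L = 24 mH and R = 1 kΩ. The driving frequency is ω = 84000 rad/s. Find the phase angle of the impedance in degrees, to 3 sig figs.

X_L = ωL = 2020 Ω
Parallel: admittances add. Y = 1/R + 1/(jωL)
Y = (0.00100 − j0.000496) S
|Y| = 0.00112 S → |Z| = 1/|Y| = 896 Ω, ∠Z = −∠Y = 26.4°

26.4°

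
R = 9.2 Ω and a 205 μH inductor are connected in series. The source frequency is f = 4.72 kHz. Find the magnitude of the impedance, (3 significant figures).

ω = 2πf = 29660 rad/s
X_L = ωL = 6.08 Ω
Z = 9.20 + j6.08 Ω
|Z| = √(9.20² + 6.08²) = 11.0 Ω

11.0 Ω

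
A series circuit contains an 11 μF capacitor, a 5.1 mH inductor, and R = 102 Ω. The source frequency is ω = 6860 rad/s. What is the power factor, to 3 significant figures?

0.978

X_L = ωL = 35.0 Ω
X_C = 1/(ωC) = 13.3 Ω
Net reactance X = X_L − X_C = 21.7 Ω
Z = 102 + j21.7 Ω
|Z| = √(102² + 21.7²) = 104 Ω
∠Z = arctan(21.7/102) = 12.0°
cos φ = cos(12.0°) = 0.978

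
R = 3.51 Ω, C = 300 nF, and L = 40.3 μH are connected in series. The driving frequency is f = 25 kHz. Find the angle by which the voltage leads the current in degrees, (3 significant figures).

-76.7°

ω = 2πf = 157100 rad/s
X_L = ωL = 6.33 Ω
X_C = 1/(ωC) = 21.2 Ω
Net reactance X = X_L − X_C = -14.9 Ω
Z = 3.51 − j14.9 Ω
|Z| = √(3.51² + 14.9²) = 15.3 Ω
∠Z = arctan(-14.9/3.51) = -76.7°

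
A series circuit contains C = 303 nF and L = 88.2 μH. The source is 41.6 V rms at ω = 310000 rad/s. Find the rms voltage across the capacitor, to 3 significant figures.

X_L = ωL = 27.3 Ω
X_C = 1/(ωC) = 10.6 Ω
Net reactance X = X_L − X_C = 16.7 Ω
Z = j16.7 Ω
|Z| = √(0² + 16.7²) = 16.7 Ω
I = V/|Z| = 2.49 A
V_C = I·|Z_C| = 2.49 × 10.6 = 26.5 V

26.5 V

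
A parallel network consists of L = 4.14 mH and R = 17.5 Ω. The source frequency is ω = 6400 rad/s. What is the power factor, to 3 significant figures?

0.834

X_L = ωL = 26.5 Ω
Parallel: admittances add. Y = 1/R + 1/(jωL)
Y = (0.0571 − j0.0377) S
|Y| = 0.0685 S → |Z| = 1/|Y| = 14.6 Ω, ∠Z = −∠Y = 33.4°
cos φ = cos(33.4°) = 0.834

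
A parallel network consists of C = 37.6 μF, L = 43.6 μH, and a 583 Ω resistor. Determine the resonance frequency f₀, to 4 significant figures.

ω₀ = 1/√(LC) = 1/√(4.36e-05 × 3.76e-05) = 24700 rad/s
f₀ = ω₀/(2π) = 3.931 kHz

3.931 kHz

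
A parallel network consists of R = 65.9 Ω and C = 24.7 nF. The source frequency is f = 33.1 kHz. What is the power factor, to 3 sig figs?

0.947

ω = 2πf = 208000 rad/s
X_C = 1/(ωC) = 195 Ω
Parallel: admittances add. Y = 1/R + jωC
Y = (0.0152 + j0.00514) S
|Y| = 0.0160 S → |Z| = 1/|Y| = 62.4 Ω, ∠Z = −∠Y = -18.7°
cos φ = cos(-18.7°) = 0.947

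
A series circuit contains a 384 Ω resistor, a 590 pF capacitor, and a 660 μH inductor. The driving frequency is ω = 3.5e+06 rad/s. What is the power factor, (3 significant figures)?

X_L = ωL = 2310 Ω
X_C = 1/(ωC) = 484 Ω
Net reactance X = X_L − X_C = 1830 Ω
Z = 384 + j1830 Ω
|Z| = √(384² + 1830²) = 1870 Ω
∠Z = arctan(1830/384) = 78.1°
cos φ = cos(78.1°) = 0.206

0.206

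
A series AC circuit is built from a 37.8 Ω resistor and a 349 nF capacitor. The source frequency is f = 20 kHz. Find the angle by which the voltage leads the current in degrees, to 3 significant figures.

-31.1°

ω = 2πf = 125700 rad/s
X_C = 1/(ωC) = 22.8 Ω
Z = 37.8 − j22.8 Ω
|Z| = √(37.8² + 22.8²) = 44.1 Ω
∠Z = arctan(-22.8/37.8) = -31.1°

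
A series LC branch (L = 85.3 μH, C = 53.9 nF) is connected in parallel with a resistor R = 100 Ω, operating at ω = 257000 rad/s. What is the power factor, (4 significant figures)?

X_L = ωL = 21.92 Ω
X_C = 1/(ωC) = 72.19 Ω
Branch 1: Z₁ = R = 100.0 Ω
Branch 2 (series LC): Z₂ = j(X_L − X_C) = −j50.27 Ω
Parallel: Z = Z₁Z₂/(Z₁+Z₂), |Z| = 44.91 Ω, ∠Z = -63.31°
cos φ = cos(-63.31°) = 0.4491

0.4491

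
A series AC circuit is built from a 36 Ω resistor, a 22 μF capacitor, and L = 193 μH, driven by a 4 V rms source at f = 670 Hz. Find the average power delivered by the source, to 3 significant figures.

413 mW

ω = 2πf = 4210 rad/s
X_L = ωL = 0.812 Ω
X_C = 1/(ωC) = 10.8 Ω
Net reactance X = X_L − X_C = -9.99 Ω
Z = 36.0 − j9.99 Ω
|Z| = √(36.0² + 9.99²) = 37.4 Ω
∠Z = arctan(-9.99/36.0) = -15.5°
I = V/|Z| = 107 mA
P = VI cos φ = 4 × 0.107 × cos(-15.5°) = 413 mW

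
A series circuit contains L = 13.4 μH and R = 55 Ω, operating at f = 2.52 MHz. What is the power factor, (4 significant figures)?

0.2509

ω = 2πf = 1.583e+07 rad/s
X_L = ωL = 212.2 Ω
Z = 55.00 + j212.2 Ω
|Z| = √(55.00² + 212.2²) = 219.2 Ω
∠Z = arctan(212.2/55.00) = 75.47°
cos φ = cos(75.47°) = 0.2509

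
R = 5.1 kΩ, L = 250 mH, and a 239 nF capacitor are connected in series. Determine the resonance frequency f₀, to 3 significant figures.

ω₀ = 1/√(LC) = 1/√(0.25 × 2.39e-07) = 4091 rad/s
f₀ = ω₀/(2π) = 651 Hz

651 Hz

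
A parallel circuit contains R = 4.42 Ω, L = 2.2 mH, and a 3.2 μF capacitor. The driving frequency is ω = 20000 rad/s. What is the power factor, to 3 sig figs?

X_L = ωL = 44.0 Ω
X_C = 1/(ωC) = 15.6 Ω
Parallel: admittances add. Y = 1/R + 1/(jωL) + jωC
Y = (0.226 + j0.0413) S
|Y| = 0.230 S → |Z| = 1/|Y| = 4.35 Ω, ∠Z = −∠Y = -10.3°
cos φ = cos(-10.3°) = 0.984

0.984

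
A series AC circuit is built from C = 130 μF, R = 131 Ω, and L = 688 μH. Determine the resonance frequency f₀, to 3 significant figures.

532 Hz

ω₀ = 1/√(LC) = 1/√(0.000688 × 0.00013) = 3344 rad/s
f₀ = ω₀/(2π) = 532 Hz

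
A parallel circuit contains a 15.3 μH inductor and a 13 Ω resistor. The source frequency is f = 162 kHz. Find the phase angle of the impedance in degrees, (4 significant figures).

ω = 2πf = 1.018e+06 rad/s
X_L = ωL = 15.57 Ω
Parallel: admittances add. Y = 1/R + 1/(jωL)
Y = (0.07692 − j0.06421) S
|Y| = 0.1002 S → |Z| = 1/|Y| = 9.980 Ω, ∠Z = −∠Y = 39.85°

39.85°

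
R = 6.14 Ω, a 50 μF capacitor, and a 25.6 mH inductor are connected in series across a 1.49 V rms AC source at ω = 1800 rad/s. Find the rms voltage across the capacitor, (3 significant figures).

X_L = ωL = 46.1 Ω
X_C = 1/(ωC) = 11.1 Ω
Net reactance X = X_L − X_C = 35.0 Ω
Z = 6.14 + j35.0 Ω
|Z| = √(6.14² + 35.0²) = 35.5 Ω
I = V/|Z| = 42.0 mA
V_C = I·|Z_C| = 0.0420 × 11.1 = 0.466 V

0.466 V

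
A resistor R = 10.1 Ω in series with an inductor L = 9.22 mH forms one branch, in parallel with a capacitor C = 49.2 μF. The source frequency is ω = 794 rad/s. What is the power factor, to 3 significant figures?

X_L = ωL = 7.32 Ω
X_C = 1/(ωC) = 25.6 Ω
Branch 1 (R+jX_L): Z₁ = 10.1 + j7.32 Ω, |Z₁| = 12.5 Ω
Branch 2 (−jX_C): Z₂ = −j25.6 Ω
Parallel: Z = Z₁Z₂/(Z₁+Z₂), |Z| = 15.3 Ω, ∠Z = 7.01°
cos φ = cos(7.01°) = 0.993

0.993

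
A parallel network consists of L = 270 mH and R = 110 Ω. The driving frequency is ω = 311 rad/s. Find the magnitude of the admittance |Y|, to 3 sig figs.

15.0 mS

X_L = ωL = 84.0 Ω
Parallel: admittances add. Y = 1/R + 1/(jωL)
Y = (0.00909 − j0.0119) S
|Y| = 0.0150 S → |Z| = 1/|Y| = 66.7 Ω, ∠Z = −∠Y = 52.6°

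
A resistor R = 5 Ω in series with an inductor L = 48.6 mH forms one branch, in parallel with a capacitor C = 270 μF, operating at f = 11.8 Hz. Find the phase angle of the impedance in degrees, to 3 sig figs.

29.6°

ω = 2πf = 74.14 rad/s
X_L = ωL = 3.60 Ω
X_C = 1/(ωC) = 50.0 Ω
Branch 1 (R+jX_L): Z₁ = 5.00 + j3.60 Ω, |Z₁| = 6.16 Ω
Branch 2 (−jX_C): Z₂ = −j50.0 Ω
Parallel: Z = Z₁Z₂/(Z₁+Z₂), |Z| = 6.60 Ω, ∠Z = 29.6°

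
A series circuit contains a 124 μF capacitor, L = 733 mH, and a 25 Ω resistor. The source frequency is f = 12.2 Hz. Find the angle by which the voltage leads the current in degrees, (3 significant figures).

ω = 2πf = 76.65 rad/s
X_L = ωL = 56.2 Ω
X_C = 1/(ωC) = 105 Ω
Net reactance X = X_L − X_C = -49.0 Ω
Z = 25.0 − j49.0 Ω
|Z| = √(25.0² + 49.0²) = 55.0 Ω
∠Z = arctan(-49.0/25.0) = -63.0°

-63.0°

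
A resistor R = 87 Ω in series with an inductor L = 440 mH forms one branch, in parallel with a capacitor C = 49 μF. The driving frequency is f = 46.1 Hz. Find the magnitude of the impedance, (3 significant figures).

105 Ω

ω = 2πf = 289.7 rad/s
X_L = ωL = 127 Ω
X_C = 1/(ωC) = 70.5 Ω
Branch 1 (R+jX_L): Z₁ = 87.0 + j127 Ω, |Z₁| = 154 Ω
Branch 2 (−jX_C): Z₂ = −j70.5 Ω
Parallel: Z = Z₁Z₂/(Z₁+Z₂), |Z| = 105 Ω, ∠Z = -67.5°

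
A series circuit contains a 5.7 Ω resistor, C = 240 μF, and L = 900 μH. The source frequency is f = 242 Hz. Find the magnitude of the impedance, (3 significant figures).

5.86 Ω

ω = 2πf = 1521 rad/s
X_L = ωL = 1.37 Ω
X_C = 1/(ωC) = 2.74 Ω
Net reactance X = X_L − X_C = -1.37 Ω
Z = 5.70 − j1.37 Ω
|Z| = √(5.70² + 1.37²) = 5.86 Ω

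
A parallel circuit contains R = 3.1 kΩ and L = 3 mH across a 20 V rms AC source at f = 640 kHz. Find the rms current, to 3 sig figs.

ω = 2πf = 4.021e+06 rad/s
X_L = ωL = 12100 Ω
Parallel: admittances add. Y = 1/R + 1/(jωL)
Y = (0.000323 − j8.29e-05) S
|Y| = 0.000333 S → |Z| = 1/|Y| = 3000 Ω, ∠Z = −∠Y = 14.4°
I = V/|Z| = 20/3000 = 6.66 mA

6.66 mA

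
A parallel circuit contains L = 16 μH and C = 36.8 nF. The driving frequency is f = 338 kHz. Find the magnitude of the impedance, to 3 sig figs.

ω = 2πf = 2.124e+06 rad/s
X_L = ωL = 34.0 Ω
X_C = 1/(ωC) = 12.8 Ω
Parallel: admittances add. Y = 1/(jωL) + jωC
Y = (0 + j0.0487) S
|Y| = 0.0487 S → |Z| = 1/|Y| = 20.5 Ω, ∠Z = −∠Y = -90.0°

20.5 Ω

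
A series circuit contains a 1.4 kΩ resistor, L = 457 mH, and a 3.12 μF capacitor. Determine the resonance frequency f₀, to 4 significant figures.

ω₀ = 1/√(LC) = 1/√(0.457 × 3.12e-06) = 837.5 rad/s
f₀ = ω₀/(2π) = 133.3 Hz

133.3 Hz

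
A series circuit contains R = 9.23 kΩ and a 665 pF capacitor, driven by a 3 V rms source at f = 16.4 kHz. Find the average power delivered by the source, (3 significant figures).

ω = 2πf = 103000 rad/s
X_C = 1/(ωC) = 14600 Ω
Z = 9230 − j14600 Ω
|Z| = √(9230² + 14600²) = 17300 Ω
∠Z = arctan(-14600/9230) = -57.7°
I = V/|Z| = 174 μA
P = VI cos φ = 3 × 0.000174 × cos(-57.7°) = 279 μW

279 μW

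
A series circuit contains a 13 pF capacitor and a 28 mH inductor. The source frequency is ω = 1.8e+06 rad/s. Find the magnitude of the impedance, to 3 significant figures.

7660 Ω

X_L = ωL = 50400 Ω
X_C = 1/(ωC) = 42700 Ω
Net reactance X = X_L − X_C = 7660 Ω
Z = j7660 Ω
|Z| = √(0² + 7660²) = 7660 Ω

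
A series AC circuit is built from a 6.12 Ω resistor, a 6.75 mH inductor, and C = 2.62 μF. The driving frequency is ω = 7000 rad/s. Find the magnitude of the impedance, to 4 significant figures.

X_L = ωL = 47.25 Ω
X_C = 1/(ωC) = 54.53 Ω
Net reactance X = X_L − X_C = -7.276 Ω
Z = 6.120 − j7.276 Ω
|Z| = √(6.120² + 7.276²) = 9.507 Ω

9.507 Ω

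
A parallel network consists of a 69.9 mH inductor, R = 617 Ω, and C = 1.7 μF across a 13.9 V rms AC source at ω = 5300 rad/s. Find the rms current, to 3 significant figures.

X_L = ωL = 370 Ω
X_C = 1/(ωC) = 111 Ω
Parallel: admittances add. Y = 1/R + 1/(jωL) + jωC
Y = (0.00162 + j0.00631) S
|Y| = 0.00652 S → |Z| = 1/|Y| = 153 Ω, ∠Z = −∠Y = -75.6°
I = V/|Z| = 13.9/153 = 90.6 mA

90.6 mA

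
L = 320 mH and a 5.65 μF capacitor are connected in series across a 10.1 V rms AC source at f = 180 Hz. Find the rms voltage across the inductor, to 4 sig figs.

17.79 V

ω = 2πf = 1131 rad/s
X_L = ωL = 361.9 Ω
X_C = 1/(ωC) = 156.5 Ω
Net reactance X = X_L − X_C = 205.4 Ω
Z = j205.4 Ω
|Z| = √(0² + 205.4²) = 205.4 Ω
I = V/|Z| = 49.17 mA
V_L = I·|Z_L| = 0.04917 × 361.9 = 17.79 V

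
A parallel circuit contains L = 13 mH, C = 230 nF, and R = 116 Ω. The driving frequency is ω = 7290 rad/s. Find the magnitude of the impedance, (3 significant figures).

X_L = ωL = 94.8 Ω
X_C = 1/(ωC) = 596 Ω
Parallel: admittances add. Y = 1/R + 1/(jωL) + jωC
Y = (0.00862 − j0.00888) S
|Y| = 0.0124 S → |Z| = 1/|Y| = 80.8 Ω, ∠Z = −∠Y = 45.8°

80.8 Ω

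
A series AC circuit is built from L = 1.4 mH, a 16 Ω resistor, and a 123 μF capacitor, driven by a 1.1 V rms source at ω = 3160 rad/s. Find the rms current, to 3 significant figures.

X_L = ωL = 4.42 Ω
X_C = 1/(ωC) = 2.57 Ω
Net reactance X = X_L − X_C = 1.85 Ω
Z = 16.0 + j1.85 Ω
|Z| = √(16.0² + 1.85²) = 16.1 Ω
I = V/|Z| = 1.1/16.1 = 68.3 mA

68.3 mA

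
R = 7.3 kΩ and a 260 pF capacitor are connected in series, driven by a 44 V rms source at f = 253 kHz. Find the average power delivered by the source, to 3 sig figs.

239 mW

ω = 2πf = 1.59e+06 rad/s
X_C = 1/(ωC) = 2420 Ω
Z = 7300 − j2420 Ω
|Z| = √(7300² + 2420²) = 7690 Ω
∠Z = arctan(-2420/7300) = -18.3°
I = V/|Z| = 5.72 mA
P = VI cos φ = 44 × 0.00572 × cos(-18.3°) = 239 mW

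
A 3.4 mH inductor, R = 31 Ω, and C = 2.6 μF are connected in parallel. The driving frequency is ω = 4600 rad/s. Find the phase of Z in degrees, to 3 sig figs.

X_L = ωL = 15.6 Ω
X_C = 1/(ωC) = 83.6 Ω
Parallel: admittances add. Y = 1/R + 1/(jωL) + jωC
Y = (0.0323 − j0.0520) S
|Y| = 0.0612 S → |Z| = 1/|Y| = 16.3 Ω, ∠Z = −∠Y = 58.2°

58.2°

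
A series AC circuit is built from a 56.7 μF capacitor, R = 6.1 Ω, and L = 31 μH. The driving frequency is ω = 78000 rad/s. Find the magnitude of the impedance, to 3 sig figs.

6.48 Ω

X_L = ωL = 2.42 Ω
X_C = 1/(ωC) = 0.226 Ω
Net reactance X = X_L − X_C = 2.19 Ω
Z = 6.10 + j2.19 Ω
|Z| = √(6.10² + 2.19²) = 6.48 Ω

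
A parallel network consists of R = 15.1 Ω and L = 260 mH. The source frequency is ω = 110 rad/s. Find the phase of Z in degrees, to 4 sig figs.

27.83°

X_L = ωL = 28.60 Ω
Parallel: admittances add. Y = 1/R + 1/(jωL)
Y = (0.06623 − j0.03497) S
|Y| = 0.07489 S → |Z| = 1/|Y| = 13.35 Ω, ∠Z = −∠Y = 27.83°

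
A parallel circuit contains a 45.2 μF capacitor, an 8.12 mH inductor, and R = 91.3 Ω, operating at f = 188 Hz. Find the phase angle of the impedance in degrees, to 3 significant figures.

77.8°

ω = 2πf = 1181 rad/s
X_L = ωL = 9.59 Ω
X_C = 1/(ωC) = 18.7 Ω
Parallel: admittances add. Y = 1/R + 1/(jωL) + jωC
Y = (0.0110 − j0.0509) S
|Y| = 0.0520 S → |Z| = 1/|Y| = 19.2 Ω, ∠Z = −∠Y = 77.8°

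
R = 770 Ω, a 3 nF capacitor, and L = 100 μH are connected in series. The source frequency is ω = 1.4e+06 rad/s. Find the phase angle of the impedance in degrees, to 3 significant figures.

-7.26°

X_L = ωL = 140 Ω
X_C = 1/(ωC) = 238 Ω
Net reactance X = X_L − X_C = -98.1 Ω
Z = 770 − j98.1 Ω
|Z| = √(770² + 98.1²) = 776 Ω
∠Z = arctan(-98.1/770) = -7.26°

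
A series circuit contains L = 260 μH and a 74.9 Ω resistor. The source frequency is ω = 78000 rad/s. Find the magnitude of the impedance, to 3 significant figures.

X_L = ωL = 20.3 Ω
Z = 74.9 + j20.3 Ω
|Z| = √(74.9² + 20.3²) = 77.6 Ω

77.6 Ω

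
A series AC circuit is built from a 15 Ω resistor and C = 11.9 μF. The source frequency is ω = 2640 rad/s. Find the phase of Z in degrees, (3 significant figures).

-64.8°

X_C = 1/(ωC) = 31.8 Ω
Z = 15.0 − j31.8 Ω
|Z| = √(15.0² + 31.8²) = 35.2 Ω
∠Z = arctan(-31.8/15.0) = -64.8°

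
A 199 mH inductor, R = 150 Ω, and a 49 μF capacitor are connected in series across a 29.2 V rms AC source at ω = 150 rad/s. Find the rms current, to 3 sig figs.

159 mA

X_L = ωL = 29.9 Ω
X_C = 1/(ωC) = 136 Ω
Net reactance X = X_L − X_C = -106 Ω
Z = 150 − j106 Ω
|Z| = √(150² + 106²) = 184 Ω
I = V/|Z| = 29.2/184 = 159 mA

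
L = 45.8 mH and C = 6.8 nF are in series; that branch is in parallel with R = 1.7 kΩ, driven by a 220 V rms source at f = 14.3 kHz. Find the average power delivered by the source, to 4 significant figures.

28.47 W

ω = 2πf = 89850 rad/s
X_L = ωL = 4115 Ω
X_C = 1/(ωC) = 1637 Ω
Branch 1: Z₁ = R = 1700 Ω
Branch 2 (series LC): Z₂ = j(X_L − X_C) = j2478 Ω
Parallel: Z = Z₁Z₂/(Z₁+Z₂), |Z| = 1402 Ω, ∠Z = 34.45°
I = V/|Z| = 156.9 mA
P = VI cos φ = 220 × 0.1569 × cos(34.45°) = 28.47 W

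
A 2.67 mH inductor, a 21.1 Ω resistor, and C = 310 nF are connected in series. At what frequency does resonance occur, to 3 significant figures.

ω₀ = 1/√(LC) = 1/√(0.00267 × 3.1e-07) = 34760 rad/s
f₀ = ω₀/(2π) = 5.53 kHz

5.53 kHz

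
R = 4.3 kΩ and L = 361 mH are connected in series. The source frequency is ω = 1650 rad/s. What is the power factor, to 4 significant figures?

0.9905

X_L = ωL = 595.6 Ω
Z = 4300 + j595.6 Ω
|Z| = √(4300² + 595.6²) = 4341 Ω
∠Z = arctan(595.6/4300) = 7.887°
cos φ = cos(7.887°) = 0.9905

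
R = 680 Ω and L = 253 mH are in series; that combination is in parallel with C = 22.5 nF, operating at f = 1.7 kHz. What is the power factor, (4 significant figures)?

0.6309

ω = 2πf = 10680 rad/s
X_L = ωL = 2702 Ω
X_C = 1/(ωC) = 4161 Ω
Branch 1 (R+jX_L): Z₁ = 680.0 + j2702 Ω, |Z₁| = 2787 Ω
Branch 2 (−jX_C): Z₂ = −j4161 Ω
Parallel: Z = Z₁Z₂/(Z₁+Z₂), |Z| = 7205 Ω, ∠Z = 50.88°
cos φ = cos(50.88°) = 0.6309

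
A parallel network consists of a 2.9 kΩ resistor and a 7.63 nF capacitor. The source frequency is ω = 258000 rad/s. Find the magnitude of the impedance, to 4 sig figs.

X_C = 1/(ωC) = 508.0 Ω
Parallel: admittances add. Y = 1/R + jωC
Y = (0.0003448 + j0.001969) S
|Y| = 0.001999 S → |Z| = 1/|Y| = 500.4 Ω, ∠Z = −∠Y = -80.06°

500.4 Ω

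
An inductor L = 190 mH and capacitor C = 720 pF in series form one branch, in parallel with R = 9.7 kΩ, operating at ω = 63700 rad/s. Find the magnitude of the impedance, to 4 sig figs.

X_L = ωL = 12100 Ω
X_C = 1/(ωC) = 21800 Ω
Branch 1: Z₁ = R = 9700 Ω
Branch 2 (series LC): Z₂ = j(X_L − X_C) = −j9701 Ω
Parallel: Z = Z₁Z₂/(Z₁+Z₂), |Z| = 6859 Ω, ∠Z = -45.00°

6859 Ω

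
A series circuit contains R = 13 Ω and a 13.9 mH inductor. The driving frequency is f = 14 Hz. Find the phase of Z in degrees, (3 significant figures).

ω = 2πf = 87.96 rad/s
X_L = ωL = 1.22 Ω
Z = 13.0 + j1.22 Ω
|Z| = √(13.0² + 1.22²) = 13.1 Ω
∠Z = arctan(1.22/13.0) = 5.37°

5.37°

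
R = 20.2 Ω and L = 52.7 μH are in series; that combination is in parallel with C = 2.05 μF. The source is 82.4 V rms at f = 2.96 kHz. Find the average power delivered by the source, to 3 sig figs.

335 W

ω = 2πf = 18600 rad/s
X_L = ωL = 0.980 Ω
X_C = 1/(ωC) = 26.2 Ω
Branch 1 (R+jX_L): Z₁ = 20.2 + j0.980 Ω, |Z₁| = 20.2 Ω
Branch 2 (−jX_C): Z₂ = −j26.2 Ω
Parallel: Z = Z₁Z₂/(Z₁+Z₂), |Z| = 16.4 Ω, ∠Z = -35.9°
I = V/|Z| = 5.02 A
P = VI cos φ = 82.4 × 5.02 × cos(-35.9°) = 335 W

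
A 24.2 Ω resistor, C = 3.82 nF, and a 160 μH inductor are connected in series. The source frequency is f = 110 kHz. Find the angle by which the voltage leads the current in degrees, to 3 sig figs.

-84.8°

ω = 2πf = 691200 rad/s
X_L = ωL = 111 Ω
X_C = 1/(ωC) = 379 Ω
Net reactance X = X_L − X_C = -268 Ω
Z = 24.2 − j268 Ω
|Z| = √(24.2² + 268²) = 269 Ω
∠Z = arctan(-268/24.2) = -84.8°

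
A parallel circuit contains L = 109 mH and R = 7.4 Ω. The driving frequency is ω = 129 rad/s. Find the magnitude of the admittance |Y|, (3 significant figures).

X_L = ωL = 14.1 Ω
Parallel: admittances add. Y = 1/R + 1/(jωL)
Y = (0.135 − j0.0711) S
|Y| = 0.153 S → |Z| = 1/|Y| = 6.55 Ω, ∠Z = −∠Y = 27.8°

153 mS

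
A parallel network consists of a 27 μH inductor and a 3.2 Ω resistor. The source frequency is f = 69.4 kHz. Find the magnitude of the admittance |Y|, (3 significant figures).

ω = 2πf = 436100 rad/s
X_L = ωL = 11.8 Ω
Parallel: admittances add. Y = 1/R + 1/(jωL)
Y = (0.312 − j0.0849) S
|Y| = 0.324 S → |Z| = 1/|Y| = 3.09 Ω, ∠Z = −∠Y = 15.2°

324 mS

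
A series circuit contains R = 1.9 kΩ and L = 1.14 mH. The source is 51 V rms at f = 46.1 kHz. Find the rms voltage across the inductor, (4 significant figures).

8.733 V

ω = 2πf = 289700 rad/s
X_L = ωL = 330.2 Ω
Z = 1900 + j330.2 Ω
|Z| = √(1900² + 330.2²) = 1928 Ω
I = V/|Z| = 26.45 mA
V_L = I·|Z_L| = 0.02645 × 330.2 = 8.733 V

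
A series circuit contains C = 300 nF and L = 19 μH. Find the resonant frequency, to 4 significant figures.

ω₀ = 1/√(LC) = 1/√(1.9e-05 × 3e-07) = 418900 rad/s
f₀ = ω₀/(2π) = 66.66 kHz

66.66 kHz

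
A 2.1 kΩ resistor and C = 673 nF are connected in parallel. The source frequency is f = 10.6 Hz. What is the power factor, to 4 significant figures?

ω = 2πf = 66.60 rad/s
X_C = 1/(ωC) = 22310 Ω
Parallel: admittances add. Y = 1/R + jωC
Y = (0.0004762 + j4.482e-05) S
|Y| = 0.0004783 S → |Z| = 1/|Y| = 2091 Ω, ∠Z = −∠Y = -5.377°
cos φ = cos(-5.377°) = 0.9956

0.9956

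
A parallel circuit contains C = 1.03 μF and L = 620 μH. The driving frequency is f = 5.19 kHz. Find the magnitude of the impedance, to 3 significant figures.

ω = 2πf = 32610 rad/s
X_L = ωL = 20.2 Ω
X_C = 1/(ωC) = 29.8 Ω
Parallel: admittances add. Y = 1/(jωL) + jωC
Y = (0 − j0.0159) S
|Y| = 0.0159 S → |Z| = 1/|Y| = 63.0 Ω, ∠Z = −∠Y = 90.0°

63.0 Ω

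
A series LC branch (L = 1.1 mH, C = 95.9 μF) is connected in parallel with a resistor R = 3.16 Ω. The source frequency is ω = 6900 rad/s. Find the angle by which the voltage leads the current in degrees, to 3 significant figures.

X_L = ωL = 7.59 Ω
X_C = 1/(ωC) = 1.51 Ω
Branch 1: Z₁ = R = 3.16 Ω
Branch 2 (series LC): Z₂ = j(X_L − X_C) = j6.08 Ω
Parallel: Z = Z₁Z₂/(Z₁+Z₂), |Z| = 2.80 Ω, ∠Z = 27.5°

27.5°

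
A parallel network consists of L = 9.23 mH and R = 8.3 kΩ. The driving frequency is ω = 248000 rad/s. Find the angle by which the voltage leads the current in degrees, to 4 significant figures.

X_L = ωL = 2289 Ω
Parallel: admittances add. Y = 1/R + 1/(jωL)
Y = (0.0001205 − j0.0004369) S
|Y| = 0.0004532 S → |Z| = 1/|Y| = 2207 Ω, ∠Z = −∠Y = 74.58°

74.58°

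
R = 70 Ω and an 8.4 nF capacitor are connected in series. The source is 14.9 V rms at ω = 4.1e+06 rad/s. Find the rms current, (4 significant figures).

X_C = 1/(ωC) = 29.04 Ω
Z = 70.00 − j29.04 Ω
|Z| = √(70.00² + 29.04²) = 75.78 Ω
I = V/|Z| = 14.9/75.78 = 196.6 mA

196.6 mA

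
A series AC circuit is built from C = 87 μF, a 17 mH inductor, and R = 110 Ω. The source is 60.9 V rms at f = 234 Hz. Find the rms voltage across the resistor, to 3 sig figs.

ω = 2πf = 1470 rad/s
X_L = ωL = 25.0 Ω
X_C = 1/(ωC) = 7.82 Ω
Net reactance X = X_L − X_C = 17.2 Ω
Z = 110 + j17.2 Ω
|Z| = √(110² + 17.2²) = 111 Ω
I = V/|Z| = 547 mA
V_R = I·|Z_R| = 0.547 × 110 = 60.2 V

60.2 V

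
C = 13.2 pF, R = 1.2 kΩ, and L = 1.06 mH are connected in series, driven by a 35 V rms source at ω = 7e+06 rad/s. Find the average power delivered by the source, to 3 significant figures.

X_L = ωL = 7420 Ω
X_C = 1/(ωC) = 10800 Ω
Net reactance X = X_L − X_C = -3400 Ω
Z = 1200 − j3400 Ω
|Z| = √(1200² + 3400²) = 3610 Ω
∠Z = arctan(-3400/1200) = -70.6°
I = V/|Z| = 9.70 mA
P = VI cos φ = 35 × 0.00970 × cos(-70.6°) = 113 mW

113 mW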